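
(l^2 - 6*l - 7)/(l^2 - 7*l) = (l + 1)/l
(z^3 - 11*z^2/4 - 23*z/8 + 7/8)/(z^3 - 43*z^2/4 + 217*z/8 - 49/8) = (z + 1)/(z - 7)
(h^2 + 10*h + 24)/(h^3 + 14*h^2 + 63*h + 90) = (h + 4)/(h^2 + 8*h + 15)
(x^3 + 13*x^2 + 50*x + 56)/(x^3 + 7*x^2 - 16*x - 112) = (x + 2)/(x - 4)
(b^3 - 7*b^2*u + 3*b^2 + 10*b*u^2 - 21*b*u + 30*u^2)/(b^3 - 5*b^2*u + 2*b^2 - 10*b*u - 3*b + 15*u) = (b - 2*u)/(b - 1)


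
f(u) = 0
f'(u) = 0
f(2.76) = 0.00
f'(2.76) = 0.00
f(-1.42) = 0.00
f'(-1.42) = 0.00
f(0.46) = 0.00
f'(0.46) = 0.00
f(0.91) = 0.00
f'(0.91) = 0.00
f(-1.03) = 0.00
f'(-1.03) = 0.00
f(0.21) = 0.00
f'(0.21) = 0.00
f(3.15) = 0.00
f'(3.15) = 0.00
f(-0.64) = 0.00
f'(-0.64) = 0.00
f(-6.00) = 0.00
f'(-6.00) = 0.00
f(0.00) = 0.00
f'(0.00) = 0.00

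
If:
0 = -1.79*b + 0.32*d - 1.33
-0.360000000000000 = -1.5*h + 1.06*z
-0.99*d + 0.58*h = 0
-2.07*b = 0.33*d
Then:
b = -0.35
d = 2.20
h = 3.75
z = 4.97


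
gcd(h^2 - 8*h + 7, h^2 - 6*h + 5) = h - 1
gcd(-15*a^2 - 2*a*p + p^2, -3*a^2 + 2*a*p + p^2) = 3*a + p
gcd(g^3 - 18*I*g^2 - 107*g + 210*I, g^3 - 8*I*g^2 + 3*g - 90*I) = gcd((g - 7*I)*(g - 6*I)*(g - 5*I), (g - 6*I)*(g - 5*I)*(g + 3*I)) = g^2 - 11*I*g - 30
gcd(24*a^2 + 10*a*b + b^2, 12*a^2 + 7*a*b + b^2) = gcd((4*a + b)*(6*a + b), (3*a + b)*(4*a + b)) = 4*a + b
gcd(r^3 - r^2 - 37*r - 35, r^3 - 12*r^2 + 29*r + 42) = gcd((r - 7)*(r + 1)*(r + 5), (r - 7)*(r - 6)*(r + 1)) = r^2 - 6*r - 7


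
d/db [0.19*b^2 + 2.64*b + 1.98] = 0.38*b + 2.64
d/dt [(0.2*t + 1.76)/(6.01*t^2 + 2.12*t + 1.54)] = (1.202*t^2 + 0.424*t - (0.2*t + 1.76)*(12.02*t + 2.12) + 0.308)/(6.01*t^2 + 2.12*t + 1.54)^2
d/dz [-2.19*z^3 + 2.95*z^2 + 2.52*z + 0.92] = -6.57*z^2 + 5.9*z + 2.52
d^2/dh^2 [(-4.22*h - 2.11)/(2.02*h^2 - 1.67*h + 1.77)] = (-(4.04*h - 1.67)*(4.22*h + 2.11)*(8.08*h - 3.34) + (51.1464*h - 5.5704)*(2.02*h^2 - 1.67*h + 1.77))/(2.02*h^2 - 1.67*h + 1.77)^3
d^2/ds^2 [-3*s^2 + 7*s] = -6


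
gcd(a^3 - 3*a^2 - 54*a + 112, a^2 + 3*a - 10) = a - 2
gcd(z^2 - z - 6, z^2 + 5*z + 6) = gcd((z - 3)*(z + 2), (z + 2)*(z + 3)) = z + 2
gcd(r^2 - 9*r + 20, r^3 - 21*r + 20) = r - 4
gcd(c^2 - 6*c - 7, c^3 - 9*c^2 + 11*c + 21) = c^2 - 6*c - 7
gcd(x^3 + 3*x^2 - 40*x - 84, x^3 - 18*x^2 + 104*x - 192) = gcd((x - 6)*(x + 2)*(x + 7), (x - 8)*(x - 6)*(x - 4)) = x - 6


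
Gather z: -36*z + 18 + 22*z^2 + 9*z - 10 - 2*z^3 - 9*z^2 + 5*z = -2*z^3 + 13*z^2 - 22*z + 8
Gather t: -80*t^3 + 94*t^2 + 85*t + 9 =-80*t^3 + 94*t^2 + 85*t + 9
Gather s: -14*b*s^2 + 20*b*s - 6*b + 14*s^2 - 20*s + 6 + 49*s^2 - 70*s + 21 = -6*b + s^2*(63 - 14*b) + s*(20*b - 90) + 27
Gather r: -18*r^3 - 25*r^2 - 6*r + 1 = -18*r^3 - 25*r^2 - 6*r + 1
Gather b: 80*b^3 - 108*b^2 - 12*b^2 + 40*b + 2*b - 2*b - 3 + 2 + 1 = 80*b^3 - 120*b^2 + 40*b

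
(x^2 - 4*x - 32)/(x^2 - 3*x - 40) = (x + 4)/(x + 5)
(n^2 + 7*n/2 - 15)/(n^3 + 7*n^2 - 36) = (n - 5/2)/(n^2 + n - 6)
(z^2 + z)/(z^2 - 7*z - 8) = z/(z - 8)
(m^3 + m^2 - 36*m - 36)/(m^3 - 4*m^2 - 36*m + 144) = (m + 1)/(m - 4)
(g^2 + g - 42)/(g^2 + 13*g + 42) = (g - 6)/(g + 6)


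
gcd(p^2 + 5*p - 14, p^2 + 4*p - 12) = p - 2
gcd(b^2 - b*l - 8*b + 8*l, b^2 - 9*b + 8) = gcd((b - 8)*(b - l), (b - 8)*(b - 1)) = b - 8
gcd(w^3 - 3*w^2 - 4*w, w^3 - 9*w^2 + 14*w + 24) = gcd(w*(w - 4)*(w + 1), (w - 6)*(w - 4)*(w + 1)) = w^2 - 3*w - 4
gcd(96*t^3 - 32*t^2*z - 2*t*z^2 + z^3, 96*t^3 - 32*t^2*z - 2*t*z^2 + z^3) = 96*t^3 - 32*t^2*z - 2*t*z^2 + z^3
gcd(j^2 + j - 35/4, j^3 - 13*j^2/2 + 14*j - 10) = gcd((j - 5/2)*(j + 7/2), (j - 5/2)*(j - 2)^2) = j - 5/2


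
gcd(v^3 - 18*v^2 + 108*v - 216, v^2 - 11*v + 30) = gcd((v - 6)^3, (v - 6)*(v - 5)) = v - 6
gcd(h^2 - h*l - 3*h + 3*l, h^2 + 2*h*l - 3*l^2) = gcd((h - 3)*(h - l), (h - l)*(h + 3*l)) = h - l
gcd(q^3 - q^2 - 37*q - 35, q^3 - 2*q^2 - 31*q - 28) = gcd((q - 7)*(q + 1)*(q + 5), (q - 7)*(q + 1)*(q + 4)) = q^2 - 6*q - 7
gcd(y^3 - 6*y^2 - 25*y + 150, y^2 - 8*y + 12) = y - 6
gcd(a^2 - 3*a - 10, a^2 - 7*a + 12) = 1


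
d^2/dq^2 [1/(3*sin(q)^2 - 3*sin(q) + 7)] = 3*(-12*sin(q)^4 + 9*sin(q)^3 + 43*sin(q)^2 - 25*sin(q) - 8)/(3*sin(q)^2 - 3*sin(q) + 7)^3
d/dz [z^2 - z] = 2*z - 1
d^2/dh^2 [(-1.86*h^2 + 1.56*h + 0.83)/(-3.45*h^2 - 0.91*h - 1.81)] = (2.8421709430404e-14*h^4 - 48.81474*h^3 - 128.96307*h^2 + 42.81381*h + 26.317268)/(41.063625*h^6 + 32.493825*h^5 + 73.20141*h^4 + 34.848541*h^3 + 38.404218*h^2 + 8.943753*h + 5.929741)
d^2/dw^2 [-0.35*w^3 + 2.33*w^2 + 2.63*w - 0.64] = 4.66 - 2.1*w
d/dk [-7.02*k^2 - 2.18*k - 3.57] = -14.04*k - 2.18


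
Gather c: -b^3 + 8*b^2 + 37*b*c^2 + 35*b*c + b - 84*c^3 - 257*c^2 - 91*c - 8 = -b^3 + 8*b^2 + b - 84*c^3 + c^2*(37*b - 257) + c*(35*b - 91) - 8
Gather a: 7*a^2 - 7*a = 7*a^2 - 7*a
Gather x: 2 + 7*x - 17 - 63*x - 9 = -56*x - 24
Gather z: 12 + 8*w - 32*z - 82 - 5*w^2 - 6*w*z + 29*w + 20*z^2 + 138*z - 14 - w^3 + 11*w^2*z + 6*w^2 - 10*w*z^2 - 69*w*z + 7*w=-w^3 + w^2 + 44*w + z^2*(20 - 10*w) + z*(11*w^2 - 75*w + 106) - 84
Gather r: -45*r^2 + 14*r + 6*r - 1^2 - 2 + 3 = -45*r^2 + 20*r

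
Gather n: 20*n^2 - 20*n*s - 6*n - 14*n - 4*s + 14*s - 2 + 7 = 20*n^2 + n*(-20*s - 20) + 10*s + 5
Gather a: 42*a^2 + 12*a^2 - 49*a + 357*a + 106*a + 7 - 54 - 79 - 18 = 54*a^2 + 414*a - 144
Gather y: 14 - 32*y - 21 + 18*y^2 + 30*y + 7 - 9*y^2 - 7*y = 9*y^2 - 9*y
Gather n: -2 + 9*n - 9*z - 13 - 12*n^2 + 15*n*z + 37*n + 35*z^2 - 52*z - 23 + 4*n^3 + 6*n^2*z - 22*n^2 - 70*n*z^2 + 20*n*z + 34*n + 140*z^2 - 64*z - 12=4*n^3 + n^2*(6*z - 34) + n*(-70*z^2 + 35*z + 80) + 175*z^2 - 125*z - 50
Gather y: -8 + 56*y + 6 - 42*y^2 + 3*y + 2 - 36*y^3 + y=-36*y^3 - 42*y^2 + 60*y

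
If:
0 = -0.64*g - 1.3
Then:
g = -2.03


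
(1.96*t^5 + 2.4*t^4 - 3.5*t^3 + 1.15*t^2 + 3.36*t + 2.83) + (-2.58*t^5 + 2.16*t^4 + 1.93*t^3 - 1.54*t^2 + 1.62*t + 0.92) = -0.62*t^5 + 4.56*t^4 - 1.57*t^3 - 0.39*t^2 + 4.98*t + 3.75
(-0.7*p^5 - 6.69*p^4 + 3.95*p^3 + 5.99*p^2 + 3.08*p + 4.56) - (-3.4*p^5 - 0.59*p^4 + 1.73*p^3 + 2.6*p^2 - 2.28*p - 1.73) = 2.7*p^5 - 6.1*p^4 + 2.22*p^3 + 3.39*p^2 + 5.36*p + 6.29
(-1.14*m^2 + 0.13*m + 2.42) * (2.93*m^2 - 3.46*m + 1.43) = -3.3402*m^4 + 4.3253*m^3 + 5.0106*m^2 - 8.1873*m + 3.4606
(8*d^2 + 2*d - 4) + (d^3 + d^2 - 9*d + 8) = d^3 + 9*d^2 - 7*d + 4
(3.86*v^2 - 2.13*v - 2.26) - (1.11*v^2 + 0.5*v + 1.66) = 2.75*v^2 - 2.63*v - 3.92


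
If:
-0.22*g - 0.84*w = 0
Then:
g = -3.81818181818182*w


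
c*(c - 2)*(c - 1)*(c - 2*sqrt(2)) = c^4 - 3*c^3 - 2*sqrt(2)*c^3 + 2*c^2 + 6*sqrt(2)*c^2 - 4*sqrt(2)*c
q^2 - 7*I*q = q*(q - 7*I)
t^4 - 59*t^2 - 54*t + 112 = (t - 8)*(t - 1)*(t + 2)*(t + 7)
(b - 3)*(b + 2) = b^2 - b - 6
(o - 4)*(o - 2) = o^2 - 6*o + 8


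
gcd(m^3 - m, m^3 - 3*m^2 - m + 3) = m^2 - 1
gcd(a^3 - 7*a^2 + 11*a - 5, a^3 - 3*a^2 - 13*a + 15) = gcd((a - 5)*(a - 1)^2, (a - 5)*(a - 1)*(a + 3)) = a^2 - 6*a + 5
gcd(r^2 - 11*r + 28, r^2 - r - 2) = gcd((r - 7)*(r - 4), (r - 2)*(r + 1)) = 1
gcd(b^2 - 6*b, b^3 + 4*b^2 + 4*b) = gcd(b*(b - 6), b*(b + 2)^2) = b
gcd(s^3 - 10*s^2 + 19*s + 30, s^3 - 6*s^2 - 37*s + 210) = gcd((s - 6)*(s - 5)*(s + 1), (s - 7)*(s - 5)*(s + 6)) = s - 5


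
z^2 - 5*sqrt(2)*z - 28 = (z - 7*sqrt(2))*(z + 2*sqrt(2))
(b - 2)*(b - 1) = b^2 - 3*b + 2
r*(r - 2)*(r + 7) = r^3 + 5*r^2 - 14*r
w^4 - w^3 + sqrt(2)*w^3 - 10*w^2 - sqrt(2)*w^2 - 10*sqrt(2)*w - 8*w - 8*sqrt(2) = (w - 4)*(w + 1)*(w + 2)*(w + sqrt(2))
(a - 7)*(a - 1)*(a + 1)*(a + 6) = a^4 - a^3 - 43*a^2 + a + 42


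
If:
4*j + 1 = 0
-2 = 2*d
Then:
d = -1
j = -1/4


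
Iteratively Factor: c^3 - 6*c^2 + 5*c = (c)*(c^2 - 6*c + 5) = c*(c - 1)*(c - 5)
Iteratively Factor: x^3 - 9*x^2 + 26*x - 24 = (x - 4)*(x^2 - 5*x + 6) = (x - 4)*(x - 3)*(x - 2)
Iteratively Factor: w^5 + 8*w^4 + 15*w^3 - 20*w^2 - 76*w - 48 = (w + 4)*(w^4 + 4*w^3 - w^2 - 16*w - 12) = (w - 2)*(w + 4)*(w^3 + 6*w^2 + 11*w + 6) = (w - 2)*(w + 1)*(w + 4)*(w^2 + 5*w + 6) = (w - 2)*(w + 1)*(w + 3)*(w + 4)*(w + 2)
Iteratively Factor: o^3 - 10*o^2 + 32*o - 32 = (o - 4)*(o^2 - 6*o + 8) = (o - 4)*(o - 2)*(o - 4)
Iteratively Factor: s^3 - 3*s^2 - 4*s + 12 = (s + 2)*(s^2 - 5*s + 6) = (s - 2)*(s + 2)*(s - 3)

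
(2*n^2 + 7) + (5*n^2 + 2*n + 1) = 7*n^2 + 2*n + 8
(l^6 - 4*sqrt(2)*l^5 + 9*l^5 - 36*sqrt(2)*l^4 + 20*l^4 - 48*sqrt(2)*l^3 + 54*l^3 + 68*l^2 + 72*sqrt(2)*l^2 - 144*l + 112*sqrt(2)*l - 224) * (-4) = -4*l^6 - 36*l^5 + 16*sqrt(2)*l^5 - 80*l^4 + 144*sqrt(2)*l^4 - 216*l^3 + 192*sqrt(2)*l^3 - 288*sqrt(2)*l^2 - 272*l^2 - 448*sqrt(2)*l + 576*l + 896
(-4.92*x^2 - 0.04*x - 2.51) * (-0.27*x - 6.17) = 1.3284*x^3 + 30.3672*x^2 + 0.9245*x + 15.4867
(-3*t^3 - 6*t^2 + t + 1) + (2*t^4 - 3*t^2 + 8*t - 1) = 2*t^4 - 3*t^3 - 9*t^2 + 9*t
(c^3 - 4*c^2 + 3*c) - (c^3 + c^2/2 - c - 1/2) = -9*c^2/2 + 4*c + 1/2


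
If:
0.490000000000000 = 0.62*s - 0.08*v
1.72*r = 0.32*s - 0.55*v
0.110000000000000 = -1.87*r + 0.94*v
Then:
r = 0.07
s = 0.82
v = 0.26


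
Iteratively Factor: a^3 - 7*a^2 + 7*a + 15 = (a + 1)*(a^2 - 8*a + 15) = (a - 3)*(a + 1)*(a - 5)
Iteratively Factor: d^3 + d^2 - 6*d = (d - 2)*(d^2 + 3*d) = (d - 2)*(d + 3)*(d)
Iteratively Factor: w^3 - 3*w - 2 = (w + 1)*(w^2 - w - 2) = (w - 2)*(w + 1)*(w + 1)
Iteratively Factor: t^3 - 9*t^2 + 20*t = (t)*(t^2 - 9*t + 20) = t*(t - 4)*(t - 5)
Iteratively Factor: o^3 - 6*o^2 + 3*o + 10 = (o + 1)*(o^2 - 7*o + 10) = (o - 2)*(o + 1)*(o - 5)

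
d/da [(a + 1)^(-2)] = -2/(a + 1)^3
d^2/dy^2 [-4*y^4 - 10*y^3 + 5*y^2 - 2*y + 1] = -48*y^2 - 60*y + 10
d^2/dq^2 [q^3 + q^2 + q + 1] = 6*q + 2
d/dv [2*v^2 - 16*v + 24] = 4*v - 16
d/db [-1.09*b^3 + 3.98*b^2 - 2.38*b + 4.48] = -3.27*b^2 + 7.96*b - 2.38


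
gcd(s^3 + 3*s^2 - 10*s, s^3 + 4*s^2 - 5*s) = s^2 + 5*s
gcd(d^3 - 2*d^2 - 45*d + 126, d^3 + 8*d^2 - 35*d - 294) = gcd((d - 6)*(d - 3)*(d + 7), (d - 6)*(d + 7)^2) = d^2 + d - 42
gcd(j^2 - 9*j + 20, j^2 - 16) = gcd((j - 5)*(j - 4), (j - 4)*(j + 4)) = j - 4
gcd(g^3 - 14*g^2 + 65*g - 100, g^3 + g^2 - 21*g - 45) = g - 5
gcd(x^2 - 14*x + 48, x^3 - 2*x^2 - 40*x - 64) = x - 8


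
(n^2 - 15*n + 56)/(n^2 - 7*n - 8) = (n - 7)/(n + 1)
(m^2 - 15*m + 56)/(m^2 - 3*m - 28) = (m - 8)/(m + 4)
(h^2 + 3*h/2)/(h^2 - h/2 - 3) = h/(h - 2)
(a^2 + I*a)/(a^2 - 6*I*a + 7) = a/(a - 7*I)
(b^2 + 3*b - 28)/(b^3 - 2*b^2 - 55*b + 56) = (b - 4)/(b^2 - 9*b + 8)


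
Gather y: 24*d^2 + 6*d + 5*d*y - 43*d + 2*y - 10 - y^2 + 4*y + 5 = 24*d^2 - 37*d - y^2 + y*(5*d + 6) - 5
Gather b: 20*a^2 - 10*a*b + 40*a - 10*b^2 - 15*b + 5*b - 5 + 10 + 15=20*a^2 + 40*a - 10*b^2 + b*(-10*a - 10) + 20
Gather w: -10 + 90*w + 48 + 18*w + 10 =108*w + 48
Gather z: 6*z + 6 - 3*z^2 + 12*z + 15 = -3*z^2 + 18*z + 21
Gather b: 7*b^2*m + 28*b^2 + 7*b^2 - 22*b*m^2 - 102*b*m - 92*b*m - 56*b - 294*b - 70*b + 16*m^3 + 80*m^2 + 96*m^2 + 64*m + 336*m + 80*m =b^2*(7*m + 35) + b*(-22*m^2 - 194*m - 420) + 16*m^3 + 176*m^2 + 480*m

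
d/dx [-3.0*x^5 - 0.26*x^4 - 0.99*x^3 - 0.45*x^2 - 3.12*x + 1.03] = -15.0*x^4 - 1.04*x^3 - 2.97*x^2 - 0.9*x - 3.12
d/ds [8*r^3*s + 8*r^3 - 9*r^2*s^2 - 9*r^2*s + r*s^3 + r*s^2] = r*(8*r^2 - 18*r*s - 9*r + 3*s^2 + 2*s)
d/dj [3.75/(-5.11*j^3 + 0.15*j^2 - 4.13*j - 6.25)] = (57.4875*j^2 - 1.125*j + 15.4875)/(5.11*j^3 - 0.15*j^2 + 4.13*j + 6.25)^2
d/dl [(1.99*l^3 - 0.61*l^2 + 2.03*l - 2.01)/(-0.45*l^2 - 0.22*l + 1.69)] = (-0.8955*l^4 - 0.8756*l^3 + 11.137*l^2 - 3.8708*l + 2.9885)/(0.2025*l^4 + 0.198*l^3 - 1.4726*l^2 - 0.7436*l + 2.8561)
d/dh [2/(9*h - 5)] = -18/(9*h - 5)^2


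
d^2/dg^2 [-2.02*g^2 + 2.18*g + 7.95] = -4.04000000000000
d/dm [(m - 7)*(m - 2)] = 2*m - 9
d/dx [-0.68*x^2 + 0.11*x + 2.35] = 0.11 - 1.36*x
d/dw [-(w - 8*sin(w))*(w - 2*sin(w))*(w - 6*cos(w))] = -(w - 8*sin(w))*(w - 2*sin(w))*(6*sin(w) + 1) + (w - 8*sin(w))*(w - 6*cos(w))*(2*cos(w) - 1) + (w - 2*sin(w))*(w - 6*cos(w))*(8*cos(w) - 1)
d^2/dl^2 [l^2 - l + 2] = 2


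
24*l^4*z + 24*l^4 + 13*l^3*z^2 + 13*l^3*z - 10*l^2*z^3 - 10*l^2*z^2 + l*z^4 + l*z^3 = (-8*l + z)*(-3*l + z)*(l + z)*(l*z + l)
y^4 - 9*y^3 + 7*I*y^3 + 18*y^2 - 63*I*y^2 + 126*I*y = y*(y - 6)*(y - 3)*(y + 7*I)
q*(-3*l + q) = -3*l*q + q^2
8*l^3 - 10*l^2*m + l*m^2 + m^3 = (-2*l + m)*(-l + m)*(4*l + m)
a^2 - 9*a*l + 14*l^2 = (a - 7*l)*(a - 2*l)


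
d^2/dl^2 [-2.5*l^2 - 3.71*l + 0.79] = -5.00000000000000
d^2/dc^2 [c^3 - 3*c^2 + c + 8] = 6*c - 6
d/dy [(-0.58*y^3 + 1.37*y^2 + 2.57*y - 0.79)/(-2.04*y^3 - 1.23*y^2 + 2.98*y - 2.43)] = (-4.44089209850063e-16*y^5 + 3.5082*y^4 + 7.0288*y^3 + 6.6371*y^2 - 8.6016*y - 3.8909)/(4.1616*y^6 + 5.0184*y^5 - 10.6455*y^4 + 2.5836*y^3 + 14.8582*y^2 - 14.4828*y + 5.9049)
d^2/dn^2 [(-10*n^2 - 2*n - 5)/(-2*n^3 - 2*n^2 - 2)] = (10*n^6 + 6*n^5 + 36*n^4 - 28*n^3 - 27*n^2 - 21*n + 5)/(n^9 + 3*n^8 + 3*n^7 + 4*n^6 + 6*n^5 + 3*n^4 + 3*n^3 + 3*n^2 + 1)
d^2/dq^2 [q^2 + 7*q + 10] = 2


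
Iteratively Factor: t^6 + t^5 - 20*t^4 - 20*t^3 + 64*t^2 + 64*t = (t - 4)*(t^5 + 5*t^4 - 20*t^2 - 16*t) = (t - 4)*(t + 4)*(t^4 + t^3 - 4*t^2 - 4*t) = (t - 4)*(t - 2)*(t + 4)*(t^3 + 3*t^2 + 2*t) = (t - 4)*(t - 2)*(t + 2)*(t + 4)*(t^2 + t) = (t - 4)*(t - 2)*(t + 1)*(t + 2)*(t + 4)*(t)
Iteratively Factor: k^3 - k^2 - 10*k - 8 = (k - 4)*(k^2 + 3*k + 2) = (k - 4)*(k + 2)*(k + 1)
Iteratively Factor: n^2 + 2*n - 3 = (n + 3)*(n - 1)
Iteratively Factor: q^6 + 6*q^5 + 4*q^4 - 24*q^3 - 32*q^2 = (q + 2)*(q^5 + 4*q^4 - 4*q^3 - 16*q^2) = (q + 2)*(q + 4)*(q^4 - 4*q^2) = (q - 2)*(q + 2)*(q + 4)*(q^3 + 2*q^2) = q*(q - 2)*(q + 2)*(q + 4)*(q^2 + 2*q) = q*(q - 2)*(q + 2)^2*(q + 4)*(q)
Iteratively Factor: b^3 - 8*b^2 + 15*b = (b - 3)*(b^2 - 5*b) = b*(b - 3)*(b - 5)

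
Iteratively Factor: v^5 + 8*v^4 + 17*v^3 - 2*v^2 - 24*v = (v + 2)*(v^4 + 6*v^3 + 5*v^2 - 12*v) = (v + 2)*(v + 4)*(v^3 + 2*v^2 - 3*v) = (v + 2)*(v + 3)*(v + 4)*(v^2 - v) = v*(v + 2)*(v + 3)*(v + 4)*(v - 1)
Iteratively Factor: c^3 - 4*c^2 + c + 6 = (c - 3)*(c^2 - c - 2) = (c - 3)*(c + 1)*(c - 2)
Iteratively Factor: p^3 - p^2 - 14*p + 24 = (p + 4)*(p^2 - 5*p + 6) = (p - 3)*(p + 4)*(p - 2)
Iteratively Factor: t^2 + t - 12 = (t + 4)*(t - 3)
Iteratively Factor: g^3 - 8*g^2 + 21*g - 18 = (g - 3)*(g^2 - 5*g + 6) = (g - 3)*(g - 2)*(g - 3)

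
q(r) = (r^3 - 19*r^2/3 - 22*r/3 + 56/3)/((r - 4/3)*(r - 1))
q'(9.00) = 1.28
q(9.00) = 2.75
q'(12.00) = 1.15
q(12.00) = 6.36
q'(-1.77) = 3.35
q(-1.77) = 0.73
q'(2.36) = 10.73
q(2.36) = -14.88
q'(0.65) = 147.94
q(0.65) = 48.08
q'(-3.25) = 2.00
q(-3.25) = -3.01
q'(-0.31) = 11.49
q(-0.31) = 9.43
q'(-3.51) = 1.88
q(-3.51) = -3.52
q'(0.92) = 2813.50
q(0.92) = 221.92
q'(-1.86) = 3.20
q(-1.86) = 0.43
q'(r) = (3*r^2 - 38*r/3 - 22/3)/((r - 4/3)*(r - 1)) - (r^3 - 19*r^2/3 - 22*r/3 + 56/3)/((r - 4/3)*(r - 1)^2) - (r^3 - 19*r^2/3 - 22*r/3 + 56/3)/((r - 4/3)^2*(r - 1))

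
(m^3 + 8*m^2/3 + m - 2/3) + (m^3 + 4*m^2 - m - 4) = 2*m^3 + 20*m^2/3 - 14/3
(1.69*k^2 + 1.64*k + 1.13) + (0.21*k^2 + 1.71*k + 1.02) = 1.9*k^2 + 3.35*k + 2.15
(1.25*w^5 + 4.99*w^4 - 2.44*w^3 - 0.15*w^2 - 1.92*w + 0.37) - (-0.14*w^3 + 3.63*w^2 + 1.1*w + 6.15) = 1.25*w^5 + 4.99*w^4 - 2.3*w^3 - 3.78*w^2 - 3.02*w - 5.78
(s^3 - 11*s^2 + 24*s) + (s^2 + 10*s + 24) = s^3 - 10*s^2 + 34*s + 24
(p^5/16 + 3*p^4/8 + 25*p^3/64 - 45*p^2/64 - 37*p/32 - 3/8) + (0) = p^5/16 + 3*p^4/8 + 25*p^3/64 - 45*p^2/64 - 37*p/32 - 3/8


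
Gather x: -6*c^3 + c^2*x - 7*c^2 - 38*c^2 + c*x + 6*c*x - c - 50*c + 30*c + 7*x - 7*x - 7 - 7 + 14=-6*c^3 - 45*c^2 - 21*c + x*(c^2 + 7*c)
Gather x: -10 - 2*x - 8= -2*x - 18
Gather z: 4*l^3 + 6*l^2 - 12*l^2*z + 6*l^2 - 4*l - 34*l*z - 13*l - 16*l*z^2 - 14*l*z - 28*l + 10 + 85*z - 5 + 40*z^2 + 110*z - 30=4*l^3 + 12*l^2 - 45*l + z^2*(40 - 16*l) + z*(-12*l^2 - 48*l + 195) - 25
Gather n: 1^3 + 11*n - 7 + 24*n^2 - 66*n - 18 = 24*n^2 - 55*n - 24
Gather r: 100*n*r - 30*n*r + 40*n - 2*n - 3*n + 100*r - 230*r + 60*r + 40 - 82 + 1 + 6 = 35*n + r*(70*n - 70) - 35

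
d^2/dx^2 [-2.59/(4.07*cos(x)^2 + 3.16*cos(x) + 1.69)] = (171.612364*(1 - cos(x)^2)^2 + 99.931524*cos(x)^3 + 40.409698*cos(x)^2 - 213.694684*cos(x) - 187.708178)/(4.07*cos(x)^2 + 3.16*cos(x) + 1.69)^3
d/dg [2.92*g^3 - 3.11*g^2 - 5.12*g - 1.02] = 8.76*g^2 - 6.22*g - 5.12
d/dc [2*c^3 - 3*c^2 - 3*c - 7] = 6*c^2 - 6*c - 3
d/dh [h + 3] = 1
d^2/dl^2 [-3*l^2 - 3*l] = -6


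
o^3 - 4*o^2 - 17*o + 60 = (o - 5)*(o - 3)*(o + 4)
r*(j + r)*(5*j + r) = 5*j^2*r + 6*j*r^2 + r^3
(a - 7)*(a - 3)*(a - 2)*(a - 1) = a^4 - 13*a^3 + 53*a^2 - 83*a + 42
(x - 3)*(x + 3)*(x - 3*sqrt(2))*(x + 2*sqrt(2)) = x^4 - sqrt(2)*x^3 - 21*x^2 + 9*sqrt(2)*x + 108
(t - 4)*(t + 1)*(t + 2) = t^3 - t^2 - 10*t - 8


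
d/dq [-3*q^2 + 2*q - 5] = 2 - 6*q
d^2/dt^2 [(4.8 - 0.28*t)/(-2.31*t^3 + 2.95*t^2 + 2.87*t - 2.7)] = (8.964648*t^5 - 318.80772*t^4 + 531.939632*t^3 - 80.65296*t^2 - 50.8284*t - 151.1988)/(12.326391*t^9 - 47.224485*t^8 + 14.364504*t^7 + 134.895725*t^6 - 128.241708*t^5 - 109.807455*t^4 + 164.037097*t^3 + 2.20238999999999*t^2 - 62.7669*t + 19.683)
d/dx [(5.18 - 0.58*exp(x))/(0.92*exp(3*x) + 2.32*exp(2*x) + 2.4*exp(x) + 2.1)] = (1.0672*exp(3*x) - 12.9512*exp(2*x) - 24.0352*exp(x) - 13.65)*exp(x)/(0.8464*exp(6*x) + 4.2688*exp(5*x) + 9.7984*exp(4*x) + 15.0*exp(3*x) + 15.504*exp(2*x) + 10.08*exp(x) + 4.41)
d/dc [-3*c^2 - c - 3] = -6*c - 1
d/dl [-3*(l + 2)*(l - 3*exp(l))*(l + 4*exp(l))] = -3*l^2*exp(l) - 9*l^2 + 72*l*exp(2*l) - 12*l*exp(l) - 12*l + 180*exp(2*l) - 6*exp(l)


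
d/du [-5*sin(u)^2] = -5*sin(2*u)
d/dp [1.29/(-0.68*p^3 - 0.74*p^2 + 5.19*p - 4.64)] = (2.6316*p^2 + 1.9092*p - 6.6951)/(0.68*p^3 + 0.74*p^2 - 5.19*p + 4.64)^2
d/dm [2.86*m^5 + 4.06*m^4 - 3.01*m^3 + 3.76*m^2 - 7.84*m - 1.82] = 14.3*m^4 + 16.24*m^3 - 9.03*m^2 + 7.52*m - 7.84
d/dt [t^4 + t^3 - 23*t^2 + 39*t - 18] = 4*t^3 + 3*t^2 - 46*t + 39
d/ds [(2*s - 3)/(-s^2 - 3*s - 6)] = (2*s^2 - 6*s - 21)/(s^4 + 6*s^3 + 21*s^2 + 36*s + 36)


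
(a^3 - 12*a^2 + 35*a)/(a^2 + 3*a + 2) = a*(a^2 - 12*a + 35)/(a^2 + 3*a + 2)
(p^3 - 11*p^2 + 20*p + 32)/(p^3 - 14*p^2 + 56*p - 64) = (p + 1)/(p - 2)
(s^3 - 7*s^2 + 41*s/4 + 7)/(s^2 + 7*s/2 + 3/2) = (s^2 - 15*s/2 + 14)/(s + 3)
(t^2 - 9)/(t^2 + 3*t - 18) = (t + 3)/(t + 6)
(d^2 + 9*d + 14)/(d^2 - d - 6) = (d + 7)/(d - 3)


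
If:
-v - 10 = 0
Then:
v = -10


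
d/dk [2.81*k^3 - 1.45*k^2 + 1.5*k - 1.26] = 8.43*k^2 - 2.9*k + 1.5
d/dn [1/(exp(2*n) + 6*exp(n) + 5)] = 2*(-exp(n) - 3)*exp(n)/(exp(2*n) + 6*exp(n) + 5)^2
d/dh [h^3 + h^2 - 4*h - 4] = 3*h^2 + 2*h - 4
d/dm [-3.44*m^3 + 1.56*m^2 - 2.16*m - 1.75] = -10.32*m^2 + 3.12*m - 2.16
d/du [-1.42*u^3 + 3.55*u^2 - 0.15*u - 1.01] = -4.26*u^2 + 7.1*u - 0.15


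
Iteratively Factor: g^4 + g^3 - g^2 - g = (g + 1)*(g^3 - g) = g*(g + 1)*(g^2 - 1) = g*(g - 1)*(g + 1)*(g + 1)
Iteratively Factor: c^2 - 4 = (c + 2)*(c - 2)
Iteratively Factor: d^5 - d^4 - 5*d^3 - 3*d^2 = (d + 1)*(d^4 - 2*d^3 - 3*d^2) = (d + 1)^2*(d^3 - 3*d^2) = (d - 3)*(d + 1)^2*(d^2) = d*(d - 3)*(d + 1)^2*(d)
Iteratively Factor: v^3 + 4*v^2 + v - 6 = (v - 1)*(v^2 + 5*v + 6) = (v - 1)*(v + 3)*(v + 2)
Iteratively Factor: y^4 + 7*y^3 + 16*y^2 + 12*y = (y + 3)*(y^3 + 4*y^2 + 4*y) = y*(y + 3)*(y^2 + 4*y + 4) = y*(y + 2)*(y + 3)*(y + 2)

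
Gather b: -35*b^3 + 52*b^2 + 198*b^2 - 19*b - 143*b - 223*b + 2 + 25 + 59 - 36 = -35*b^3 + 250*b^2 - 385*b + 50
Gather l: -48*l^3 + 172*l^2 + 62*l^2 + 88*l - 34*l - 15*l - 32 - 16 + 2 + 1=-48*l^3 + 234*l^2 + 39*l - 45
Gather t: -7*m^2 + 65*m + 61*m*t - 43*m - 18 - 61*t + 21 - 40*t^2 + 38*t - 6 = -7*m^2 + 22*m - 40*t^2 + t*(61*m - 23) - 3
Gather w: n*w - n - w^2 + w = -n - w^2 + w*(n + 1)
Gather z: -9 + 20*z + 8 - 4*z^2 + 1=-4*z^2 + 20*z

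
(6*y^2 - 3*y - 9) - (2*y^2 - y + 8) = 4*y^2 - 2*y - 17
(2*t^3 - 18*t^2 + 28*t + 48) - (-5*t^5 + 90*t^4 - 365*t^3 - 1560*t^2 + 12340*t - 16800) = 5*t^5 - 90*t^4 + 367*t^3 + 1542*t^2 - 12312*t + 16848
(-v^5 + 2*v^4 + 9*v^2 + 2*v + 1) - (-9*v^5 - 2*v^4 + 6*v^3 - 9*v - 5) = 8*v^5 + 4*v^4 - 6*v^3 + 9*v^2 + 11*v + 6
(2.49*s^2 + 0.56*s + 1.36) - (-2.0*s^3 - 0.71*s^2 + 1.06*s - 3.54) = 2.0*s^3 + 3.2*s^2 - 0.5*s + 4.9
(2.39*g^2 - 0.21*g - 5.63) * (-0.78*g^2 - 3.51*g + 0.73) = -1.8642*g^4 - 8.2251*g^3 + 6.8732*g^2 + 19.608*g - 4.1099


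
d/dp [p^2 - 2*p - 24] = 2*p - 2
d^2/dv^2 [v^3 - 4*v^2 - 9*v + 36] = 6*v - 8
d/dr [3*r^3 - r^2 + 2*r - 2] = 9*r^2 - 2*r + 2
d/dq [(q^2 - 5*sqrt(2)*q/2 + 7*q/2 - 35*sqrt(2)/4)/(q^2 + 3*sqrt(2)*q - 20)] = (-7*q^2 + 11*sqrt(2)*q^2 - 80*q + 35*sqrt(2)*q - 35 + 100*sqrt(2))/(2*(q^4 + 6*sqrt(2)*q^3 - 22*q^2 - 120*sqrt(2)*q + 400))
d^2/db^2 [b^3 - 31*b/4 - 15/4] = 6*b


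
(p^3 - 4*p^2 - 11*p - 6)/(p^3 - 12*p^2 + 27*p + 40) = (p^2 - 5*p - 6)/(p^2 - 13*p + 40)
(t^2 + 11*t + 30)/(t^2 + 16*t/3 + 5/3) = 3*(t + 6)/(3*t + 1)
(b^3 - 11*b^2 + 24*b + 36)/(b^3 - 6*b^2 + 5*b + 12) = (b^2 - 12*b + 36)/(b^2 - 7*b + 12)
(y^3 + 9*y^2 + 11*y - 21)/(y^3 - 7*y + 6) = (y + 7)/(y - 2)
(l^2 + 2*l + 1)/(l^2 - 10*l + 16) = (l^2 + 2*l + 1)/(l^2 - 10*l + 16)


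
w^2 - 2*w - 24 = (w - 6)*(w + 4)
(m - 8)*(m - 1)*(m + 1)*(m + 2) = m^4 - 6*m^3 - 17*m^2 + 6*m + 16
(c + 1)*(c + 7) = c^2 + 8*c + 7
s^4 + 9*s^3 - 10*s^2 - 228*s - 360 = (s - 5)*(s + 2)*(s + 6)^2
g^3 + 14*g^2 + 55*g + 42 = (g + 1)*(g + 6)*(g + 7)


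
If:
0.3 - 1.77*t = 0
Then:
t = 0.17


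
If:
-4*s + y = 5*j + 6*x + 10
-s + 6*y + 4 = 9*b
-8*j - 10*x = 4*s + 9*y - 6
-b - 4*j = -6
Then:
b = 64*y/289 + 406/289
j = 332/289 - 16*y/289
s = 1158*y/289 - 2498/289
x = 907/289 - 1421*y/578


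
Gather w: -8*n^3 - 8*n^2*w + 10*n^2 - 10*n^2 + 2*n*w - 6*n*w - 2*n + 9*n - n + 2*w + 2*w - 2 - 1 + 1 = -8*n^3 + 6*n + w*(-8*n^2 - 4*n + 4) - 2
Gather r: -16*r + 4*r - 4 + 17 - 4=9 - 12*r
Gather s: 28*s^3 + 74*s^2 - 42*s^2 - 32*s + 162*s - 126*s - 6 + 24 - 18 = 28*s^3 + 32*s^2 + 4*s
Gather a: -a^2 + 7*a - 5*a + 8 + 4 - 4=-a^2 + 2*a + 8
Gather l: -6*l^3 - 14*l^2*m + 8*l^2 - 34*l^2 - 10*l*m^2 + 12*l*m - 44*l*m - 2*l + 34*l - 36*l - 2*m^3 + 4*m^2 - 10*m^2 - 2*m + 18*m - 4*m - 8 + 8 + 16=-6*l^3 + l^2*(-14*m - 26) + l*(-10*m^2 - 32*m - 4) - 2*m^3 - 6*m^2 + 12*m + 16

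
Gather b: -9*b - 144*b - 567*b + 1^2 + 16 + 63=80 - 720*b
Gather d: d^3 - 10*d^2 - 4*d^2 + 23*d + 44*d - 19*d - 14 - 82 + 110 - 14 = d^3 - 14*d^2 + 48*d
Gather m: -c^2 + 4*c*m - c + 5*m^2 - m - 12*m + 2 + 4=-c^2 - c + 5*m^2 + m*(4*c - 13) + 6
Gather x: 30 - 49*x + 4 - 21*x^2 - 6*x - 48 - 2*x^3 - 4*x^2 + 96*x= -2*x^3 - 25*x^2 + 41*x - 14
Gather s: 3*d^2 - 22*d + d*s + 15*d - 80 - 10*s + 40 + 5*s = 3*d^2 - 7*d + s*(d - 5) - 40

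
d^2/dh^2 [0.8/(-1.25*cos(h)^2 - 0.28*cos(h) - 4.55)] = (5.0*(1 - cos(h)^2)^2 + 0.84*cos(h)^3 - 15.63728*cos(h)^2 - 2.6992*cos(h) + 3.97456)/(1.25*cos(h)^2 + 0.28*cos(h) + 4.55)^3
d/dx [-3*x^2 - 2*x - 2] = -6*x - 2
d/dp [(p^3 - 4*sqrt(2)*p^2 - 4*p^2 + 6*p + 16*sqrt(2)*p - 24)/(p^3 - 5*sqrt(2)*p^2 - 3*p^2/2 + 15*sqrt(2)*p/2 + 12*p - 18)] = 2*(-2*sqrt(2)*p^4 + 5*p^4 - 34*sqrt(2)*p^3 + 24*p^3 - 48*sqrt(2)*p^2 + 158*p^2 - 192*sqrt(2)*p + 144*p - 216*sqrt(2) + 360)/(4*p^6 - 40*sqrt(2)*p^5 - 12*p^5 + 120*sqrt(2)*p^4 + 305*p^4 - 888*p^3 - 570*sqrt(2)*p^3 + 1242*p^2 + 1440*sqrt(2)*p^2 - 1728*p - 1080*sqrt(2)*p + 1296)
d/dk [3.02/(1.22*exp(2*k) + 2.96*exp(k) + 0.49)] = (-7.3688*exp(k) - 8.9392)*exp(k)/(1.22*exp(2*k) + 2.96*exp(k) + 0.49)^2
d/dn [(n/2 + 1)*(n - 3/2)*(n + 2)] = (n/2 + 1)*(3*n - 1)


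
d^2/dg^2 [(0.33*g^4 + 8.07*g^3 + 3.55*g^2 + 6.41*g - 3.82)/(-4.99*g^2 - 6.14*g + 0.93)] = (-16.434066*g^6 - 60.664428*g^5 - 65.4566220000006*g^4 - 754.907808*g^3 + 744.926262*g^2 + 481.876932*g + 244.134338)/(124.251499*g^6 + 458.659842*g^5 + 494.891733*g^4 + 60.5121559999999*g^3 - 92.234331*g^2 + 15.931458*g - 0.804357)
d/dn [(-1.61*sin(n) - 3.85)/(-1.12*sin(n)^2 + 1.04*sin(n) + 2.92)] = (-8.624*sin(n) + 0.9016*cos(2*n) - 1.5988)*cos(n)/(-1.12*sin(n)^2 + 1.04*sin(n) + 2.92)^2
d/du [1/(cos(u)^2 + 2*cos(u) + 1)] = 2*sin(u)/(cos(u) + 1)^3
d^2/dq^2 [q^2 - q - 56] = 2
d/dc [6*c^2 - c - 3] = 12*c - 1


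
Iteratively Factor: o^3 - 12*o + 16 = (o + 4)*(o^2 - 4*o + 4) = (o - 2)*(o + 4)*(o - 2)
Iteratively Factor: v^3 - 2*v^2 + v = (v)*(v^2 - 2*v + 1) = v*(v - 1)*(v - 1)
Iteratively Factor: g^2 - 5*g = (g - 5)*(g)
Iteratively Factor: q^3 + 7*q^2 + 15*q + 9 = (q + 3)*(q^2 + 4*q + 3) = (q + 1)*(q + 3)*(q + 3)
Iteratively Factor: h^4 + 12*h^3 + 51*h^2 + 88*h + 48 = (h + 4)*(h^3 + 8*h^2 + 19*h + 12) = (h + 3)*(h + 4)*(h^2 + 5*h + 4) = (h + 3)*(h + 4)^2*(h + 1)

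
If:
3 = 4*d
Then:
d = 3/4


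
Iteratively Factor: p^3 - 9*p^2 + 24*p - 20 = (p - 2)*(p^2 - 7*p + 10) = (p - 2)^2*(p - 5)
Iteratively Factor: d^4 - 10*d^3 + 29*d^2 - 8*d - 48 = (d + 1)*(d^3 - 11*d^2 + 40*d - 48) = (d - 4)*(d + 1)*(d^2 - 7*d + 12) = (d - 4)^2*(d + 1)*(d - 3)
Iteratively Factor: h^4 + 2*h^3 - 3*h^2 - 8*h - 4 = (h + 1)*(h^3 + h^2 - 4*h - 4) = (h + 1)*(h + 2)*(h^2 - h - 2) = (h + 1)^2*(h + 2)*(h - 2)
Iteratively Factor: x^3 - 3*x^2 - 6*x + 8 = (x + 2)*(x^2 - 5*x + 4) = (x - 4)*(x + 2)*(x - 1)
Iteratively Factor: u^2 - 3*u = (u - 3)*(u)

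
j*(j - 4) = j^2 - 4*j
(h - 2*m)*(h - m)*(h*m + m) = h^3*m - 3*h^2*m^2 + h^2*m + 2*h*m^3 - 3*h*m^2 + 2*m^3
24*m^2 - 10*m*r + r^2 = (-6*m + r)*(-4*m + r)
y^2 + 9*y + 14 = (y + 2)*(y + 7)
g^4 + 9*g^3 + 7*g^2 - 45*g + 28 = (g - 1)^2*(g + 4)*(g + 7)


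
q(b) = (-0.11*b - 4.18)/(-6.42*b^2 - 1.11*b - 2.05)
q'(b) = (-0.11*b - 4.18)*(12.84*b + 1.11)/(-6.42*b^2 - 1.11*b - 2.05)^2 - 0.11/(-6.42*b^2 - 1.11*b - 2.05) = (0.7062*b^2 + 0.1221*b - (0.11*b + 4.18)*(12.84*b + 1.11) + 0.2255)/(6.42*b^2 + 1.11*b + 2.05)^2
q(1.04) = 0.42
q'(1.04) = -0.59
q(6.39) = 0.02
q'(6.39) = -0.01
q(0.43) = 1.14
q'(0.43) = -2.00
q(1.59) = 0.22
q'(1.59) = -0.23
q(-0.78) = 0.80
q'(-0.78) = 1.43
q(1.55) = 0.23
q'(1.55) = -0.24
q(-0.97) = 0.58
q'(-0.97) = 0.96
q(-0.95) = 0.60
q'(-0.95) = 1.00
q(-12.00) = 0.00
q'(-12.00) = 0.00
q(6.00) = 0.02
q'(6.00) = -0.01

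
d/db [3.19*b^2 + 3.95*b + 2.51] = 6.38*b + 3.95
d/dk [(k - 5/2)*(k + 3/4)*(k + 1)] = 3*k^2 - 3*k/2 - 29/8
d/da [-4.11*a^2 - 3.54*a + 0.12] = -8.22*a - 3.54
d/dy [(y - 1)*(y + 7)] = 2*y + 6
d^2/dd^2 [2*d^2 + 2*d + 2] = 4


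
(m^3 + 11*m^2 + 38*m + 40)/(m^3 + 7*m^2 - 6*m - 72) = (m^2 + 7*m + 10)/(m^2 + 3*m - 18)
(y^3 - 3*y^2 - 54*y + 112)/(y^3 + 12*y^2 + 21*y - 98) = (y - 8)/(y + 7)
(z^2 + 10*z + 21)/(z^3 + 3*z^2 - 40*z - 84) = (z + 3)/(z^2 - 4*z - 12)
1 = 1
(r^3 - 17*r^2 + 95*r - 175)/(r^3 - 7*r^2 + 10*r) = (r^2 - 12*r + 35)/(r*(r - 2))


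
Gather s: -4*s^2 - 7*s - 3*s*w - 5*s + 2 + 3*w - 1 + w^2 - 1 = -4*s^2 + s*(-3*w - 12) + w^2 + 3*w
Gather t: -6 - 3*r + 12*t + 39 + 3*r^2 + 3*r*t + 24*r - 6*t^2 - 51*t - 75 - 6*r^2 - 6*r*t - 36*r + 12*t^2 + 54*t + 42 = -3*r^2 - 15*r + 6*t^2 + t*(15 - 3*r)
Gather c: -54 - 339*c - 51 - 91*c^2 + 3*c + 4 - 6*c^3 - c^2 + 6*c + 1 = -6*c^3 - 92*c^2 - 330*c - 100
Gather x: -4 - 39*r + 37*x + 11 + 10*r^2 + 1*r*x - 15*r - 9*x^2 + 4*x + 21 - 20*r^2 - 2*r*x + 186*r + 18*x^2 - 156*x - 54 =-10*r^2 + 132*r + 9*x^2 + x*(-r - 115) - 26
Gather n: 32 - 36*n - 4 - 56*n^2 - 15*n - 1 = -56*n^2 - 51*n + 27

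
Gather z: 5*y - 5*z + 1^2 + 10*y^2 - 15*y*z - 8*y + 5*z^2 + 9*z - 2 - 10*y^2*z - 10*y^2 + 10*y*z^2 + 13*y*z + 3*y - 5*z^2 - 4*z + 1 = 10*y*z^2 + z*(-10*y^2 - 2*y)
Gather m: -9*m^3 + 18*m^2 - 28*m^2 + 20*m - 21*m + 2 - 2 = -9*m^3 - 10*m^2 - m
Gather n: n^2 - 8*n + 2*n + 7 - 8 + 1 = n^2 - 6*n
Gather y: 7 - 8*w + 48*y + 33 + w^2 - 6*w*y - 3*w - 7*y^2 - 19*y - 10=w^2 - 11*w - 7*y^2 + y*(29 - 6*w) + 30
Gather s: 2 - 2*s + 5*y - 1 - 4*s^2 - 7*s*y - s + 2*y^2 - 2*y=-4*s^2 + s*(-7*y - 3) + 2*y^2 + 3*y + 1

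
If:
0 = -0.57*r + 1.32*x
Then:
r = 2.31578947368421*x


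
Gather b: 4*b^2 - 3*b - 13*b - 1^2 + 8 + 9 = 4*b^2 - 16*b + 16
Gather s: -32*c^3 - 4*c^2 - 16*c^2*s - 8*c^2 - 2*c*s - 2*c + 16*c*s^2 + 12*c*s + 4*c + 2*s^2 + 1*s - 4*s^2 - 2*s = -32*c^3 - 12*c^2 + 2*c + s^2*(16*c - 2) + s*(-16*c^2 + 10*c - 1)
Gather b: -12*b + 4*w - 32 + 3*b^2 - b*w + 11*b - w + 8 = 3*b^2 + b*(-w - 1) + 3*w - 24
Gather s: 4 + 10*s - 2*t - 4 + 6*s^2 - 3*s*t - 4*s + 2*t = 6*s^2 + s*(6 - 3*t)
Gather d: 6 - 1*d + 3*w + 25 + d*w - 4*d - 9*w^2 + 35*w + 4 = d*(w - 5) - 9*w^2 + 38*w + 35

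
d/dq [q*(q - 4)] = 2*q - 4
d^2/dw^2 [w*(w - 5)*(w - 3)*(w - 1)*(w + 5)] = 20*w^3 - 48*w^2 - 132*w + 200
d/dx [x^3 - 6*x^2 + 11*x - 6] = 3*x^2 - 12*x + 11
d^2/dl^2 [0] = 0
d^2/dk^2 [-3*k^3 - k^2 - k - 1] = -18*k - 2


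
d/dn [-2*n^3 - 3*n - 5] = -6*n^2 - 3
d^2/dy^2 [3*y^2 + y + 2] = 6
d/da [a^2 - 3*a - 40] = 2*a - 3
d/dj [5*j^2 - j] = 10*j - 1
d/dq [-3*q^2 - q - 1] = -6*q - 1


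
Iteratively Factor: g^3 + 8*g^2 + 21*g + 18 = (g + 3)*(g^2 + 5*g + 6) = (g + 2)*(g + 3)*(g + 3)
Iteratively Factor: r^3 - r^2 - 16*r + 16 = (r - 4)*(r^2 + 3*r - 4) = (r - 4)*(r - 1)*(r + 4)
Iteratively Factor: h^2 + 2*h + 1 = (h + 1)*(h + 1)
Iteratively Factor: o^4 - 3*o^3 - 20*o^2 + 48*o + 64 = (o - 4)*(o^3 + o^2 - 16*o - 16) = (o - 4)^2*(o^2 + 5*o + 4) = (o - 4)^2*(o + 1)*(o + 4)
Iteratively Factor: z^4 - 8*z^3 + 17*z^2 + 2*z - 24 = (z - 4)*(z^3 - 4*z^2 + z + 6) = (z - 4)*(z - 3)*(z^2 - z - 2) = (z - 4)*(z - 3)*(z - 2)*(z + 1)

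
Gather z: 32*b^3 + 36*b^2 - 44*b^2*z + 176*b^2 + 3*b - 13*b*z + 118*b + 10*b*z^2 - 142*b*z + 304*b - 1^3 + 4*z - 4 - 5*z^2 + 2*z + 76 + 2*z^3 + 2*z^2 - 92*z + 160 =32*b^3 + 212*b^2 + 425*b + 2*z^3 + z^2*(10*b - 3) + z*(-44*b^2 - 155*b - 86) + 231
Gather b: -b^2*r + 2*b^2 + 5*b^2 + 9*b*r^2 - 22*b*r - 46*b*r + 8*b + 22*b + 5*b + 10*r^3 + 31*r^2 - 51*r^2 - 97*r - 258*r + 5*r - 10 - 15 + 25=b^2*(7 - r) + b*(9*r^2 - 68*r + 35) + 10*r^3 - 20*r^2 - 350*r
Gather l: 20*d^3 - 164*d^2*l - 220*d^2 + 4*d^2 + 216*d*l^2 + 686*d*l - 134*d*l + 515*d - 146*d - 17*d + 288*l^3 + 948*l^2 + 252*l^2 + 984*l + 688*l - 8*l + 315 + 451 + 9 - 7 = 20*d^3 - 216*d^2 + 352*d + 288*l^3 + l^2*(216*d + 1200) + l*(-164*d^2 + 552*d + 1664) + 768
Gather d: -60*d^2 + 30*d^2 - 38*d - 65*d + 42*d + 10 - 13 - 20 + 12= -30*d^2 - 61*d - 11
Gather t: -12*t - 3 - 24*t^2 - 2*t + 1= -24*t^2 - 14*t - 2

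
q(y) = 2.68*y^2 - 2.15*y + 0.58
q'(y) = 5.36*y - 2.15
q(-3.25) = 35.88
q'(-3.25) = -19.57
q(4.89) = 54.15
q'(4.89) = 24.06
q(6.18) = 89.65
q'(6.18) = 30.97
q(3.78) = 30.75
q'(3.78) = 18.11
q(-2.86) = 28.65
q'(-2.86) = -17.48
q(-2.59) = 24.13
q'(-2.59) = -16.03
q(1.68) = 4.53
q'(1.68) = 6.85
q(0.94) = 0.93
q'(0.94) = 2.89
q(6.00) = 84.16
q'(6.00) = 30.01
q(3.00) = 18.25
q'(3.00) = 13.93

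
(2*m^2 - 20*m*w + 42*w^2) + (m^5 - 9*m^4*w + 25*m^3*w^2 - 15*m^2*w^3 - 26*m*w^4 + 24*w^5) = m^5 - 9*m^4*w + 25*m^3*w^2 - 15*m^2*w^3 + 2*m^2 - 26*m*w^4 - 20*m*w + 24*w^5 + 42*w^2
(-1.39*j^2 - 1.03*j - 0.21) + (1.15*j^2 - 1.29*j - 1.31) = -0.24*j^2 - 2.32*j - 1.52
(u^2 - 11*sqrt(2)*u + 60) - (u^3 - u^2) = -u^3 + 2*u^2 - 11*sqrt(2)*u + 60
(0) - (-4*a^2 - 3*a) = 4*a^2 + 3*a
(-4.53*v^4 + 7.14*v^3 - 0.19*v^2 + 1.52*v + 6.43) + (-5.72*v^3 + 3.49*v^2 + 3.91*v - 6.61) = -4.53*v^4 + 1.42*v^3 + 3.3*v^2 + 5.43*v - 0.180000000000001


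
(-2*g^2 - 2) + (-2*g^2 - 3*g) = -4*g^2 - 3*g - 2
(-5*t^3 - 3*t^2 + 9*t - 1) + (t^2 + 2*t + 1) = -5*t^3 - 2*t^2 + 11*t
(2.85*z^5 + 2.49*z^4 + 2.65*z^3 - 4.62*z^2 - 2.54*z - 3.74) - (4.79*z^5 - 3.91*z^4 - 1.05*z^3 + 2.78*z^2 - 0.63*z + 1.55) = -1.94*z^5 + 6.4*z^4 + 3.7*z^3 - 7.4*z^2 - 1.91*z - 5.29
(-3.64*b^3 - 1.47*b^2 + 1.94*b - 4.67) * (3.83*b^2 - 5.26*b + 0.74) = -13.9412*b^5 + 13.5163*b^4 + 12.4688*b^3 - 29.1783*b^2 + 25.9998*b - 3.4558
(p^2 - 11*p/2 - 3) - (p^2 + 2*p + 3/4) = -15*p/2 - 15/4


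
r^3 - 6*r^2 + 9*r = r*(r - 3)^2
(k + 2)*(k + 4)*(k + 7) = k^3 + 13*k^2 + 50*k + 56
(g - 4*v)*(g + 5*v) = g^2 + g*v - 20*v^2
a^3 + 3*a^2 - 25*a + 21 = (a - 3)*(a - 1)*(a + 7)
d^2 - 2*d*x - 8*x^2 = (d - 4*x)*(d + 2*x)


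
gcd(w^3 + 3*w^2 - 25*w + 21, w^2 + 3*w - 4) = w - 1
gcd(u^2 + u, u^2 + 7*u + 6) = u + 1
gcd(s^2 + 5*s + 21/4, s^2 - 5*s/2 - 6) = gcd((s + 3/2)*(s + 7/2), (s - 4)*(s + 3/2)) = s + 3/2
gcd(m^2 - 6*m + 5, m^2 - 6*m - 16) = 1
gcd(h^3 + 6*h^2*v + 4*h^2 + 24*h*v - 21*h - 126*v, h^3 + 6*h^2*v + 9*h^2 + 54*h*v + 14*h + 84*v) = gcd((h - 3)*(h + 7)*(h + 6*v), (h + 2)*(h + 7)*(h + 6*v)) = h^2 + 6*h*v + 7*h + 42*v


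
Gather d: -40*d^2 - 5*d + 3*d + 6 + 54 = -40*d^2 - 2*d + 60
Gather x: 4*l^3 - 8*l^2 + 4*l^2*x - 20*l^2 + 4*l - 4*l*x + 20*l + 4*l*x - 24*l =4*l^3 + 4*l^2*x - 28*l^2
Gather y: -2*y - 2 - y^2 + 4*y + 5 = -y^2 + 2*y + 3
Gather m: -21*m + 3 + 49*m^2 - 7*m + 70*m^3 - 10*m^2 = 70*m^3 + 39*m^2 - 28*m + 3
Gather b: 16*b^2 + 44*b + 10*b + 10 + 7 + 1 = 16*b^2 + 54*b + 18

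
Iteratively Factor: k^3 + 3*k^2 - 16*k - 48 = (k - 4)*(k^2 + 7*k + 12) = (k - 4)*(k + 4)*(k + 3)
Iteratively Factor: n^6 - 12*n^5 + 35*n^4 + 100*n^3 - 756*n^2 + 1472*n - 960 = (n - 3)*(n^5 - 9*n^4 + 8*n^3 + 124*n^2 - 384*n + 320) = (n - 3)*(n - 2)*(n^4 - 7*n^3 - 6*n^2 + 112*n - 160) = (n - 4)*(n - 3)*(n - 2)*(n^3 - 3*n^2 - 18*n + 40) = (n - 4)*(n - 3)*(n - 2)*(n + 4)*(n^2 - 7*n + 10) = (n - 5)*(n - 4)*(n - 3)*(n - 2)*(n + 4)*(n - 2)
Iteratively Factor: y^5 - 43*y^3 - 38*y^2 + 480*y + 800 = (y + 4)*(y^4 - 4*y^3 - 27*y^2 + 70*y + 200) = (y + 2)*(y + 4)*(y^3 - 6*y^2 - 15*y + 100) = (y + 2)*(y + 4)^2*(y^2 - 10*y + 25) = (y - 5)*(y + 2)*(y + 4)^2*(y - 5)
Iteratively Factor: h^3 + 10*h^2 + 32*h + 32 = (h + 2)*(h^2 + 8*h + 16) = (h + 2)*(h + 4)*(h + 4)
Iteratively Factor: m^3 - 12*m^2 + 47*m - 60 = (m - 5)*(m^2 - 7*m + 12) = (m - 5)*(m - 3)*(m - 4)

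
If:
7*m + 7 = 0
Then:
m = -1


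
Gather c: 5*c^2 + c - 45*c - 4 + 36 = 5*c^2 - 44*c + 32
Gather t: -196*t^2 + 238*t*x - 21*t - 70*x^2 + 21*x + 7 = -196*t^2 + t*(238*x - 21) - 70*x^2 + 21*x + 7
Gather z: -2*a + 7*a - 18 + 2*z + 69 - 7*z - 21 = 5*a - 5*z + 30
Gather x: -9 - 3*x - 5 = -3*x - 14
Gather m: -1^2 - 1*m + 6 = 5 - m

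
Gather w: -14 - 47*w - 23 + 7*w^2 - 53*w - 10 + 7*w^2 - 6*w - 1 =14*w^2 - 106*w - 48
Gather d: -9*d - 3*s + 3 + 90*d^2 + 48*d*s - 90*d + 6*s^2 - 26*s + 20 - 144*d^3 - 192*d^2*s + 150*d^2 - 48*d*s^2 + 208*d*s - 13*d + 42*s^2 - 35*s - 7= -144*d^3 + d^2*(240 - 192*s) + d*(-48*s^2 + 256*s - 112) + 48*s^2 - 64*s + 16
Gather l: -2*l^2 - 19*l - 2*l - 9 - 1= -2*l^2 - 21*l - 10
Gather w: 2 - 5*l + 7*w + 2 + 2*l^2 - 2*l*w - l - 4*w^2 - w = 2*l^2 - 6*l - 4*w^2 + w*(6 - 2*l) + 4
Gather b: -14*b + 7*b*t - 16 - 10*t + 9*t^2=b*(7*t - 14) + 9*t^2 - 10*t - 16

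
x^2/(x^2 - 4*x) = x/(x - 4)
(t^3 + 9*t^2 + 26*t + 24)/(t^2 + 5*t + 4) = (t^2 + 5*t + 6)/(t + 1)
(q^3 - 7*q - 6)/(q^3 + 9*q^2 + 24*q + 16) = (q^2 - q - 6)/(q^2 + 8*q + 16)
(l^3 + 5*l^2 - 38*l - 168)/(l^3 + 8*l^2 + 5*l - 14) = (l^2 - 2*l - 24)/(l^2 + l - 2)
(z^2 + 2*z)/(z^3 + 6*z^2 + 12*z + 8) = z/(z^2 + 4*z + 4)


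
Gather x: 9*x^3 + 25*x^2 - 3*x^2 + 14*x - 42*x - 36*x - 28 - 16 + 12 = 9*x^3 + 22*x^2 - 64*x - 32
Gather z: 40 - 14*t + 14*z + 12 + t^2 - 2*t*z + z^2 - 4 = t^2 - 14*t + z^2 + z*(14 - 2*t) + 48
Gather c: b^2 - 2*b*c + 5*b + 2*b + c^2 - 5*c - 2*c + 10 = b^2 + 7*b + c^2 + c*(-2*b - 7) + 10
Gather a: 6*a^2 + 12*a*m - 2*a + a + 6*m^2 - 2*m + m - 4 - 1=6*a^2 + a*(12*m - 1) + 6*m^2 - m - 5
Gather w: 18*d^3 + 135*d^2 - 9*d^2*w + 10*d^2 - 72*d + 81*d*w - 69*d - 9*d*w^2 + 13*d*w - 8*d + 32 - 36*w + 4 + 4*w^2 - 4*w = 18*d^3 + 145*d^2 - 149*d + w^2*(4 - 9*d) + w*(-9*d^2 + 94*d - 40) + 36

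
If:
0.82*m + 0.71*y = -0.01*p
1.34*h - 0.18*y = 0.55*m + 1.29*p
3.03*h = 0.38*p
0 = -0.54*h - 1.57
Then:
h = -2.91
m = 75.86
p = -23.18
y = -87.28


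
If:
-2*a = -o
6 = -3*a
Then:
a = -2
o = -4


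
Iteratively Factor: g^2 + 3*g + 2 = (g + 1)*(g + 2)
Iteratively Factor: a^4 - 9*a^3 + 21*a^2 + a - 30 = (a - 3)*(a^3 - 6*a^2 + 3*a + 10) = (a - 3)*(a + 1)*(a^2 - 7*a + 10) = (a - 5)*(a - 3)*(a + 1)*(a - 2)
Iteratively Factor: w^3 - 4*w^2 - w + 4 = (w - 1)*(w^2 - 3*w - 4) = (w - 1)*(w + 1)*(w - 4)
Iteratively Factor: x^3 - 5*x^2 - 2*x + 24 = (x - 4)*(x^2 - x - 6) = (x - 4)*(x + 2)*(x - 3)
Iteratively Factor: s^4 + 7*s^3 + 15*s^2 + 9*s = (s + 3)*(s^3 + 4*s^2 + 3*s) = (s + 1)*(s + 3)*(s^2 + 3*s) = (s + 1)*(s + 3)^2*(s)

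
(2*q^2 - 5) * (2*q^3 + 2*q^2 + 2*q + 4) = 4*q^5 + 4*q^4 - 6*q^3 - 2*q^2 - 10*q - 20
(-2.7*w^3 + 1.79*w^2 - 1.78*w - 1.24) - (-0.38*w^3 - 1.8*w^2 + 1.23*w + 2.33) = -2.32*w^3 + 3.59*w^2 - 3.01*w - 3.57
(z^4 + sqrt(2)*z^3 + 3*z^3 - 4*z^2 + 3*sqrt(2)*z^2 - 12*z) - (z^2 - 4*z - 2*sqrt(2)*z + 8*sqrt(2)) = z^4 + sqrt(2)*z^3 + 3*z^3 - 5*z^2 + 3*sqrt(2)*z^2 - 8*z + 2*sqrt(2)*z - 8*sqrt(2)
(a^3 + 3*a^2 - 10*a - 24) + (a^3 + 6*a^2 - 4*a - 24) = 2*a^3 + 9*a^2 - 14*a - 48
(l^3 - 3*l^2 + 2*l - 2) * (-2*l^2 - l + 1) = -2*l^5 + 5*l^4 - l^2 + 4*l - 2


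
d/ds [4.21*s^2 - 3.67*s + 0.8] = 8.42*s - 3.67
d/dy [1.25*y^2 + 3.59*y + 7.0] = 2.5*y + 3.59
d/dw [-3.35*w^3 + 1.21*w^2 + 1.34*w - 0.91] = -10.05*w^2 + 2.42*w + 1.34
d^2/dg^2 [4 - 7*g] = 0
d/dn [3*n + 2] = 3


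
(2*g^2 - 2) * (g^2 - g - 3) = 2*g^4 - 2*g^3 - 8*g^2 + 2*g + 6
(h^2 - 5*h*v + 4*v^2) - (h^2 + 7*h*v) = -12*h*v + 4*v^2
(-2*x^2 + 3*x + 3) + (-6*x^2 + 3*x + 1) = -8*x^2 + 6*x + 4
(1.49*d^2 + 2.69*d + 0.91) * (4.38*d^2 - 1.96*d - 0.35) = 6.5262*d^4 + 8.8618*d^3 - 1.8081*d^2 - 2.7251*d - 0.3185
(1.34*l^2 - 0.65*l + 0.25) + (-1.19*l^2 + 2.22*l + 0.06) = 0.15*l^2 + 1.57*l + 0.31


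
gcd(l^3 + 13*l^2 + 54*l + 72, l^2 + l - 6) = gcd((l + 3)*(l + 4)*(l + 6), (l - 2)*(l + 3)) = l + 3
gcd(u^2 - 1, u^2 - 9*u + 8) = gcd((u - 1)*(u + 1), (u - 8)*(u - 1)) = u - 1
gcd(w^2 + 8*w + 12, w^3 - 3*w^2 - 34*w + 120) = w + 6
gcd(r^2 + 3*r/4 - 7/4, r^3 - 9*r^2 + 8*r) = r - 1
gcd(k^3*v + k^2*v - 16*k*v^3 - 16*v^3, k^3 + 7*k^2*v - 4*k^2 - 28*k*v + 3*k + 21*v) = 1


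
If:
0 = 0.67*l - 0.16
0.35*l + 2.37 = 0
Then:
No Solution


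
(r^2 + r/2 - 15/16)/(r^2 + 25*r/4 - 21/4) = (r + 5/4)/(r + 7)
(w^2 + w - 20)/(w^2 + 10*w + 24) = (w^2 + w - 20)/(w^2 + 10*w + 24)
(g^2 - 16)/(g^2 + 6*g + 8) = (g - 4)/(g + 2)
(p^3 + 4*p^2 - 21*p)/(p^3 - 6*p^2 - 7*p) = (-p^2 - 4*p + 21)/(-p^2 + 6*p + 7)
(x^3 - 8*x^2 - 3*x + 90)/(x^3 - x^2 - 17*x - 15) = (x - 6)/(x + 1)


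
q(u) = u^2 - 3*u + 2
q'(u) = 2*u - 3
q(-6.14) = 58.12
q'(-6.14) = -15.28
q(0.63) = 0.51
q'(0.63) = -1.74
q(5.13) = 12.93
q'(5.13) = 7.26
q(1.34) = -0.22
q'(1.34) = -0.32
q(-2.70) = 17.39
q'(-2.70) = -8.40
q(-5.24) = 45.18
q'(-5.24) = -13.48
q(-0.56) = 3.99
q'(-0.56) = -4.12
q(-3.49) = 24.65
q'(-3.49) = -9.98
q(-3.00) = 20.00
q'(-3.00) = -9.00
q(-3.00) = 20.00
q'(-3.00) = -9.00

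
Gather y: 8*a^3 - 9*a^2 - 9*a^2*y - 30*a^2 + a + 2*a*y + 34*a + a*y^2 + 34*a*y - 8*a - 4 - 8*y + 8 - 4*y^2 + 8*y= 8*a^3 - 39*a^2 + 27*a + y^2*(a - 4) + y*(-9*a^2 + 36*a) + 4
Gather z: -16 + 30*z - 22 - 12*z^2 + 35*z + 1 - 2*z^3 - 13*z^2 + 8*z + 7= -2*z^3 - 25*z^2 + 73*z - 30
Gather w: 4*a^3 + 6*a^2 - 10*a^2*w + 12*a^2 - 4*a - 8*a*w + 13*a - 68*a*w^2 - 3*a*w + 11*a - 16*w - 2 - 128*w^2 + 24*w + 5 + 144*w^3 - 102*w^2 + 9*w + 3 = 4*a^3 + 18*a^2 + 20*a + 144*w^3 + w^2*(-68*a - 230) + w*(-10*a^2 - 11*a + 17) + 6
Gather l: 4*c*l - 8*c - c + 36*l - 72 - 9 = -9*c + l*(4*c + 36) - 81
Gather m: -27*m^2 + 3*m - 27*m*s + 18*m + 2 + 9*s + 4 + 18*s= -27*m^2 + m*(21 - 27*s) + 27*s + 6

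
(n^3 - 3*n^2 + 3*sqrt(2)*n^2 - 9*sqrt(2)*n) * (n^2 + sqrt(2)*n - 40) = n^5 - 3*n^4 + 4*sqrt(2)*n^4 - 34*n^3 - 12*sqrt(2)*n^3 - 120*sqrt(2)*n^2 + 102*n^2 + 360*sqrt(2)*n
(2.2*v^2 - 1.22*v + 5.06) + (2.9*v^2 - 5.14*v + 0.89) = 5.1*v^2 - 6.36*v + 5.95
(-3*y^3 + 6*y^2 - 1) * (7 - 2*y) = 6*y^4 - 33*y^3 + 42*y^2 + 2*y - 7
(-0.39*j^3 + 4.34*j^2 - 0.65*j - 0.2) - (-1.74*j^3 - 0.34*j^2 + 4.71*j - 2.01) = 1.35*j^3 + 4.68*j^2 - 5.36*j + 1.81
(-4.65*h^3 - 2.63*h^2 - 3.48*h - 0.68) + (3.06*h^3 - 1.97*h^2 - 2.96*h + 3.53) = -1.59*h^3 - 4.6*h^2 - 6.44*h + 2.85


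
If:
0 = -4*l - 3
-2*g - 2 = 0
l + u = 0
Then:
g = -1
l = -3/4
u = 3/4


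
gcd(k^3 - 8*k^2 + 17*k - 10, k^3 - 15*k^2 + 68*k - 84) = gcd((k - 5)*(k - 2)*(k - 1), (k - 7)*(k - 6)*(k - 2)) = k - 2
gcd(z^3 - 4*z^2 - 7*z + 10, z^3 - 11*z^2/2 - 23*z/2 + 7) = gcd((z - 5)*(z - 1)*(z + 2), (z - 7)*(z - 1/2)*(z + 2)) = z + 2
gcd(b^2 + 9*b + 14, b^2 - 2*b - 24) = 1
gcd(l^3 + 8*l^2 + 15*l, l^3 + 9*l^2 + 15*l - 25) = l + 5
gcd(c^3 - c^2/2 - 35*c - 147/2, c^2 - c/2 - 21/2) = c + 3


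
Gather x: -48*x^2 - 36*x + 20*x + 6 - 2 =-48*x^2 - 16*x + 4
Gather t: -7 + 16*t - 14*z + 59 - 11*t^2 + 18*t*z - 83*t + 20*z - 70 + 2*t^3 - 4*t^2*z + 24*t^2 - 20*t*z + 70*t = 2*t^3 + t^2*(13 - 4*z) + t*(3 - 2*z) + 6*z - 18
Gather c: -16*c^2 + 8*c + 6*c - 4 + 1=-16*c^2 + 14*c - 3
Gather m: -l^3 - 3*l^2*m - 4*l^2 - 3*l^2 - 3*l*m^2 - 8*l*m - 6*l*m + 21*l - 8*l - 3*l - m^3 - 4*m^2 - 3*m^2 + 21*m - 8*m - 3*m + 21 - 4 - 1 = -l^3 - 7*l^2 + 10*l - m^3 + m^2*(-3*l - 7) + m*(-3*l^2 - 14*l + 10) + 16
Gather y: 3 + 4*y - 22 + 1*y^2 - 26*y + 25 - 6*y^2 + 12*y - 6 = -5*y^2 - 10*y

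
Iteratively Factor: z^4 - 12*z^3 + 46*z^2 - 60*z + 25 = (z - 1)*(z^3 - 11*z^2 + 35*z - 25) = (z - 1)^2*(z^2 - 10*z + 25) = (z - 5)*(z - 1)^2*(z - 5)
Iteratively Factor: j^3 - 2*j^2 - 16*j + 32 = (j - 4)*(j^2 + 2*j - 8) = (j - 4)*(j + 4)*(j - 2)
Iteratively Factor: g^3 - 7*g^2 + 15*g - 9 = (g - 1)*(g^2 - 6*g + 9) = (g - 3)*(g - 1)*(g - 3)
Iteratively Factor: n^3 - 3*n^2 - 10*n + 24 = (n - 2)*(n^2 - n - 12) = (n - 4)*(n - 2)*(n + 3)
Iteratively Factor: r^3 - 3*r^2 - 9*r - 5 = (r + 1)*(r^2 - 4*r - 5) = (r - 5)*(r + 1)*(r + 1)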